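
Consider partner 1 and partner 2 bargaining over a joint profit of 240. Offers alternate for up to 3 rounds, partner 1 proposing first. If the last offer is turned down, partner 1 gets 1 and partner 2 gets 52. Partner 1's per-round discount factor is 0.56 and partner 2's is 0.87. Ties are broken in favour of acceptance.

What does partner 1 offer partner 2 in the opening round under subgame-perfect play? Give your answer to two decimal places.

117.21

Round 3 (partner 1 proposes): partner 2 gets 52 if talks fail, so partner 1 offers 52 and keeps 188.
Round 2 (partner 2 proposes): partner 1 can get 188 next round, worth 0.56 × 188 = 105.28 now. Partner 2 offers 105.28 and keeps 240 − 105.28 = 134.72.
Round 1 (partner 1 proposes): partner 2 can get 134.72 next round, worth 0.87 × 134.72 = 117.2064 now. Partner 1 offers 117.2064 and keeps 240 − 117.2064 = 122.7936.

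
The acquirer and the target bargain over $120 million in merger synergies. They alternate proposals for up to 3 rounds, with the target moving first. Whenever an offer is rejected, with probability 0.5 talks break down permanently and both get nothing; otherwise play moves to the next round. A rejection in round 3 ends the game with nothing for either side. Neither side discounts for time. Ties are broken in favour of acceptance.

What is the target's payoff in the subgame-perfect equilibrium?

90

Round 3 (the target proposes): the acquirer will accept anything ≥ 0, so the target offers 0 and keeps 120.
Round 2 (the acquirer proposes): rejecting gives the target an expected 0.5 × 120 = 60. The acquirer offers 60 and keeps 120 − 60 = 60.
Round 1 (the target proposes): rejecting gives the acquirer an expected 0.5 × 60 = 30. The target offers 30 and keeps 120 − 30 = 90.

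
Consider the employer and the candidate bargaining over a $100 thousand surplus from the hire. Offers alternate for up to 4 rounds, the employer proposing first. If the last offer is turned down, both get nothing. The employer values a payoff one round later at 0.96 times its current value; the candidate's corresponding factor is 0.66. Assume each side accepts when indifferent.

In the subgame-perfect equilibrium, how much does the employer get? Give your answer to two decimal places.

55.54

Work backward from the last round.
Round 4 (the candidate proposes): the employer will accept anything ≥ 0, so the candidate offers 0 and keeps 100.
Round 3 (the employer proposes): the candidate can get 100 next round, worth 0.66 × 100 = 66 now, so the employer offers 66, keeping 34.
Round 2 (the candidate proposes): the employer can get 34 next round, worth 0.96 × 34 = 32.64 now; the candidate offers that and keeps 67.36.
Round 1 (the employer proposes): the candidate can get 67.36 next round, worth 0.66 × 67.36 = 44.4576 now; the employer offers that and keeps 55.5424.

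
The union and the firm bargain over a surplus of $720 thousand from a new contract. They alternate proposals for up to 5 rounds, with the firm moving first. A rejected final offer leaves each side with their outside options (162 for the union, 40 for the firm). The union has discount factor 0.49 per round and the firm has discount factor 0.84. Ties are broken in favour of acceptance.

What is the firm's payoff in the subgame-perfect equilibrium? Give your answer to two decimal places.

612.87

By backward induction:
Round 5 (the firm proposes): the union gets 162 if talks fail, so the firm offers 162 and keeps 558.
Round 4 (the union proposes): the firm can get 558 next round, worth 0.84 × 558 = 468.72 now; the union offers that and keeps 251.28.
Round 3 (the firm proposes): the union can get 251.28 next round, worth 0.49 × 251.28 = 123.1272 now. The firm offers 123.1272 and keeps 720 − 123.1272 = 596.8728.
Round 2 (the union proposes): the firm can get 596.8728 next round, worth 0.84 × 596.8728 = 501.373152 now; the union offers that and keeps 218.626848.
Round 1 (the firm proposes): the union can get 218.626848 next round, worth 0.49 × 218.626848 = 107.12715552 now. The firm offers 107.12715552 and keeps 720 − 107.12715552 = 612.87284448.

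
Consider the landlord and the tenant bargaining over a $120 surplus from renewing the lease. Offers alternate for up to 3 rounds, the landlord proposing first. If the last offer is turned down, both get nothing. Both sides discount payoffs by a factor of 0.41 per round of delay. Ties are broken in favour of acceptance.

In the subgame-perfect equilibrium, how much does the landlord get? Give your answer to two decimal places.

Work backward from the last round.
Round 3 (the landlord proposes): the tenant will accept anything ≥ 0, so the landlord offers 0 and keeps 120.
Round 2 (the tenant proposes): the landlord can get 120 next round, worth 0.41 × 120 = 49.2 now. The tenant offers 49.2 and keeps 120 − 49.2 = 70.8.
Round 1 (the landlord proposes): the tenant can get 70.8 next round, worth 0.41 × 70.8 = 29.028 now. The landlord offers 29.028 and keeps 120 − 29.028 = 90.972.

90.97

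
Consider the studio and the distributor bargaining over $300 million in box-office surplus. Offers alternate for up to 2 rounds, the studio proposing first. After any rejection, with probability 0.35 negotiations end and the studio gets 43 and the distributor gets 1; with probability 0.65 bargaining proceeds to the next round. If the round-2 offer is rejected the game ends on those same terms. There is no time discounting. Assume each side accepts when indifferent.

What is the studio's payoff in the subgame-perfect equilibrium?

Round 2 (the distributor proposes): the studio gets 43 if talks fail, so the distributor offers 43 and keeps 257.
Round 1 (the studio proposes): rejecting gives the distributor an expected 0.65 × 257 + 0.35 × 1 = 167.4; the studio offers that and keeps 132.6.

132.6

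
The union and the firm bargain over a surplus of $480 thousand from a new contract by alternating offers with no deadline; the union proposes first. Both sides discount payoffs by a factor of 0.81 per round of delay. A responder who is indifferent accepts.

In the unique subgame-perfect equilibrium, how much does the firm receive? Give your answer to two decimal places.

214.81

When the union proposes, the firm accepts any offer worth at least 0.81 times what the firm would get by proposing next round; and vice versa.
This gives x = 480 − 0.81y and y = 480 − 0.81x, where x and y are each side's share when it proposes.
Hence (1 − 0.81·0.81)x = 480(1 − 0.81), i.e. 0.3439·x = 91.2.
x ≈ 265.1934; the firm's share is 480 − x ≈ 214.8066.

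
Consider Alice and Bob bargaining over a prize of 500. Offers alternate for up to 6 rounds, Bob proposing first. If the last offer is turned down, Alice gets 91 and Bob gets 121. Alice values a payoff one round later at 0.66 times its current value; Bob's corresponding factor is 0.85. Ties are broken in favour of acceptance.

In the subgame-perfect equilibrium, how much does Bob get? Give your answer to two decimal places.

Round 6 (Alice proposes): Bob gets 121 if talks fail, so Alice offers 121 and keeps 379.
Round 5 (Bob proposes): Alice can get 379 next round, worth 0.66 × 379 = 250.14 now; Bob offers that and keeps 249.86.
Round 4 (Alice proposes): Bob can get 249.86 next round, worth 0.85 × 249.86 = 212.381 now, so Alice offers 212.381, keeping 287.619.
Round 3 (Bob proposes): Alice can get 287.619 next round, worth 0.66 × 287.619 = 189.82854 now; Bob offers that and keeps 310.17146.
Round 2 (Alice proposes): Bob can get 310.17146 next round, worth 0.85 × 310.17146 = 263.645741 now. Alice offers 263.645741 and keeps 500 − 263.645741 = 236.354259.
Round 1 (Bob proposes): Alice can get 236.354259 next round, worth 0.66 × 236.354259 = 155.99381094 now. Bob offers 155.99381094 and keeps 500 − 155.99381094 = 344.00618906.

344.01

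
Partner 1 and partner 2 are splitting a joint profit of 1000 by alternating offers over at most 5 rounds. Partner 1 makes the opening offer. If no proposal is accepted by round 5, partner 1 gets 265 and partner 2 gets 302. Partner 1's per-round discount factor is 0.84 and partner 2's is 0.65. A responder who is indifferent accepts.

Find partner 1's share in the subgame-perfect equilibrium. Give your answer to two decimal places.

749.18

Round 5 (partner 1 proposes): partner 2 gets 302 if talks fail, so partner 1 offers 302 and keeps 698.
Round 4 (partner 2 proposes): partner 1 can get 698 next round, worth 0.84 × 698 = 586.32 now; partner 2 offers that and keeps 413.68.
Round 3 (partner 1 proposes): partner 2 can get 413.68 next round, worth 0.65 × 413.68 = 268.892 now, so partner 1 offers 268.892, keeping 731.108.
Round 2 (partner 2 proposes): partner 1 can get 731.108 next round, worth 0.84 × 731.108 = 614.13072 now, so partner 2 offers 614.13072, keeping 385.86928.
Round 1 (partner 1 proposes): partner 2 can get 385.86928 next round, worth 0.65 × 385.86928 = 250.815032 now, so partner 1 offers 250.815032, keeping 749.184968.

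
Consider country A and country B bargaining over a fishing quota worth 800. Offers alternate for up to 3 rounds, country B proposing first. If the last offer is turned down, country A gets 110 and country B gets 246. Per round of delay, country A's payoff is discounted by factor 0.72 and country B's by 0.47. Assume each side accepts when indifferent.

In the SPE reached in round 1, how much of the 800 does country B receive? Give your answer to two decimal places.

Work backward from the last round.
Round 3 (country B proposes): country A gets 110 if talks fail, so country B offers 110 and keeps 690.
Round 2 (country A proposes): country B can get 690 next round, worth 0.47 × 690 = 324.3 now, so country A offers 324.3, keeping 475.7.
Round 1 (country B proposes): country A can get 475.7 next round, worth 0.72 × 475.7 = 342.504 now, so country B offers 342.504, keeping 457.496.

457.50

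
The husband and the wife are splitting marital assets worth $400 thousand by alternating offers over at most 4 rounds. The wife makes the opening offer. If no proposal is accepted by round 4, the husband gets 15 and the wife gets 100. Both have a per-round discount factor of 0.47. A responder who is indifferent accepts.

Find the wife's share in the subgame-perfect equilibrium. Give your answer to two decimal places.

Round 4 (the husband proposes): the wife gets 100 if talks fail, so the husband offers 100 and keeps 300.
Round 3 (the wife proposes): the husband can get 300 next round, worth 0.47 × 300 = 141 now; the wife offers that and keeps 259.
Round 2 (the husband proposes): the wife can get 259 next round, worth 0.47 × 259 = 121.73 now. The husband offers 121.73 and keeps 400 − 121.73 = 278.27.
Round 1 (the wife proposes): the husband can get 278.27 next round, worth 0.47 × 278.27 = 130.7869 now; the wife offers that and keeps 269.2131.

269.21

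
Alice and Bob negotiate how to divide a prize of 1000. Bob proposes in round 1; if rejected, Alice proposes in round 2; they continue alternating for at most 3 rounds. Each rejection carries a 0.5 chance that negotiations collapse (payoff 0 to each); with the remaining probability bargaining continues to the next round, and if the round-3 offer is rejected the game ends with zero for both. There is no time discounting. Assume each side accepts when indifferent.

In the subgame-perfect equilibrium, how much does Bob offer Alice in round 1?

250

By backward induction:
Round 3 (Bob proposes): Alice will accept anything ≥ 0, so Bob offers 0 and keeps 1000.
Round 2 (Alice proposes): rejecting gives Bob an expected 0.5 × 1000 = 500. Alice offers 500 and keeps 1000 − 500 = 500.
Round 1 (Bob proposes): rejecting gives Alice an expected 0.5 × 500 = 250. Bob offers 250 and keeps 1000 − 250 = 750.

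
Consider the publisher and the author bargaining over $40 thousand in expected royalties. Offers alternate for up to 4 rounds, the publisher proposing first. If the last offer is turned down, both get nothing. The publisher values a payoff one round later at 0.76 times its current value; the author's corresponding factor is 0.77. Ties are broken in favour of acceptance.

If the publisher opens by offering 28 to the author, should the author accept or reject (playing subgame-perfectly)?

Accept

Work out the author's continuation value if the offer is rejected.
Round 4 (the author proposes): the publisher will accept anything ≥ 0, so the author offers 0 and keeps 40.
Round 3 (the publisher proposes): the author can get 40 next round, worth 0.77 × 40 = 30.8 now. The publisher offers 30.8 and keeps 40 − 30.8 = 9.2.
Round 2 (the author proposes): the publisher can get 9.2 next round, worth 0.76 × 9.2 = 6.992 now, so the author offers 6.992, keeping 33.008.
So by rejecting in round 1, the author gets 33.008 next round, worth 0.77 × 33.008 = 25.41616 now.
Offer 28 ≥ 25.41616, so the author accepts.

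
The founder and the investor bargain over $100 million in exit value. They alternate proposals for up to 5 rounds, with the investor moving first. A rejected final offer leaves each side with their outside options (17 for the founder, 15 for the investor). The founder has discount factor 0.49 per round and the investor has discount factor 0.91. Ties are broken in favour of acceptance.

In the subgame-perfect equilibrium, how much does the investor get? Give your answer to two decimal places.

90.24

Round 5 (the investor proposes): the founder gets 17 if talks fail, so the investor offers 17 and keeps 83.
Round 4 (the founder proposes): the investor can get 83 next round, worth 0.91 × 83 = 75.53 now, so the founder offers 75.53, keeping 24.47.
Round 3 (the investor proposes): the founder can get 24.47 next round, worth 0.49 × 24.47 = 11.9903 now, so the investor offers 11.9903, keeping 88.0097.
Round 2 (the founder proposes): the investor can get 88.0097 next round, worth 0.91 × 88.0097 = 80.088827 now. The founder offers 80.088827 and keeps 100 − 80.088827 = 19.911173.
Round 1 (the investor proposes): the founder can get 19.911173 next round, worth 0.49 × 19.911173 = 9.75647477 now; the investor offers that and keeps 90.24352523.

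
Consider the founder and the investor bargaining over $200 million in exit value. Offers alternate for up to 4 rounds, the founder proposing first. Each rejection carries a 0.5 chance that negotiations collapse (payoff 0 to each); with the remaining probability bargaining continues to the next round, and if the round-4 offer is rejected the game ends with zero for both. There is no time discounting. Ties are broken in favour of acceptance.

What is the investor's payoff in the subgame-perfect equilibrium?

75

By backward induction:
Round 4 (the investor proposes): rejection yields 0 for the founder; the investor offers 0 and keeps 200.
Round 3 (the founder proposes): rejecting gives the investor an expected 0.5 × 200 = 100; the founder offers that and keeps 100.
Round 2 (the investor proposes): rejecting gives the founder an expected 0.5 × 100 = 50. The investor offers 50 and keeps 200 − 50 = 150.
Round 1 (the founder proposes): rejecting gives the investor an expected 0.5 × 150 = 75, so the founder offers 75, keeping 125.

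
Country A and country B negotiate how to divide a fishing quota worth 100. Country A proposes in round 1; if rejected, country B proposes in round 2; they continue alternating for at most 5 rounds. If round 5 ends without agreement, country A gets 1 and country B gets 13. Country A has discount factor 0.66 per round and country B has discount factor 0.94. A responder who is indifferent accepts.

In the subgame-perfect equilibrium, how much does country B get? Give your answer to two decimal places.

Round 5 (country A proposes): country B gets 13 if talks fail, so country A offers 13 and keeps 87.
Round 4 (country B proposes): country A can get 87 next round, worth 0.66 × 87 = 57.42 now. Country B offers 57.42 and keeps 100 − 57.42 = 42.58.
Round 3 (country A proposes): country B can get 42.58 next round, worth 0.94 × 42.58 = 40.0252 now; country A offers that and keeps 59.9748.
Round 2 (country B proposes): country A can get 59.9748 next round, worth 0.66 × 59.9748 = 39.583368 now; country B offers that and keeps 60.416632.
Round 1 (country A proposes): country B can get 60.416632 next round, worth 0.94 × 60.416632 = 56.79163408 now; country A offers that and keeps 43.20836592.

56.79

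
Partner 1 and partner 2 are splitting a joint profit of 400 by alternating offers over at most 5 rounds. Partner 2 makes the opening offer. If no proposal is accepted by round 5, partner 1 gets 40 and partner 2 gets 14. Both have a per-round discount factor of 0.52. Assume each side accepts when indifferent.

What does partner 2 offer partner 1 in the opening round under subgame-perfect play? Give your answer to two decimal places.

129.76

Round 5 (partner 2 proposes): partner 1 gets 40 if talks fail, so partner 2 offers 40 and keeps 360.
Round 4 (partner 1 proposes): partner 2 can get 360 next round, worth 0.52 × 360 = 187.2 now, so partner 1 offers 187.2, keeping 212.8.
Round 3 (partner 2 proposes): partner 1 can get 212.8 next round, worth 0.52 × 212.8 = 110.656 now; partner 2 offers that and keeps 289.344.
Round 2 (partner 1 proposes): partner 2 can get 289.344 next round, worth 0.52 × 289.344 = 150.45888 now; partner 1 offers that and keeps 249.54112.
Round 1 (partner 2 proposes): partner 1 can get 249.54112 next round, worth 0.52 × 249.54112 = 129.7613824 now, so partner 2 offers 129.7613824, keeping 270.2386176.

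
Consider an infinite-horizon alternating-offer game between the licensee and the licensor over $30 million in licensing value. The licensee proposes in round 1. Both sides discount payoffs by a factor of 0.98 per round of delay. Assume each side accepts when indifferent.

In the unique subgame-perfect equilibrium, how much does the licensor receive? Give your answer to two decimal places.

When the licensee proposes, the licensor accepts any offer worth at least 0.98 times what the licensor would get by proposing next round; and vice versa.
This gives x = 30 − 0.98y and y = 30 − 0.98x, where x and y are each side's share when it proposes.
Hence (1 − 0.98·0.98)x = 30(1 − 0.98), i.e. 0.0396·x = 0.6.
x ≈ 15.1515; the licensor's share is 30 − x ≈ 14.8485.

14.85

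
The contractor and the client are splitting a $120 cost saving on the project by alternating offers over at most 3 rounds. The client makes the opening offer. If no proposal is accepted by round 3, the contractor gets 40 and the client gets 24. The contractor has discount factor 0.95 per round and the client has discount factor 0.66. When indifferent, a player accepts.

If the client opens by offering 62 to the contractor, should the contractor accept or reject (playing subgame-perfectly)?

Work out the contractor's continuation value if the offer is rejected.
Round 3 (the client proposes): the contractor gets 40 if talks fail, so the client offers 40 and keeps 80.
Round 2 (the contractor proposes): the client can get 80 next round, worth 0.66 × 80 = 52.8 now. The contractor offers 52.8 and keeps 120 − 52.8 = 67.2.
So by rejecting in round 1, the contractor gets 67.2 next round, worth 0.95 × 67.2 = 63.84 now.
Offer 62 < 63.84, so the contractor rejects.

Reject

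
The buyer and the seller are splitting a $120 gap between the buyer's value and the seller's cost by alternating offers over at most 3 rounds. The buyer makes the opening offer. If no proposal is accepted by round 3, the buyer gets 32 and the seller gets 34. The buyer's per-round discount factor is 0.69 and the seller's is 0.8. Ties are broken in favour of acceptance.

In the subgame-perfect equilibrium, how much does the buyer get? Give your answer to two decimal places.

71.47

Round 3 (the buyer proposes): the seller gets 34 if talks fail, so the buyer offers 34 and keeps 86.
Round 2 (the seller proposes): the buyer can get 86 next round, worth 0.69 × 86 = 59.34 now; the seller offers that and keeps 60.66.
Round 1 (the buyer proposes): the seller can get 60.66 next round, worth 0.8 × 60.66 = 48.528 now; the buyer offers that and keeps 71.472.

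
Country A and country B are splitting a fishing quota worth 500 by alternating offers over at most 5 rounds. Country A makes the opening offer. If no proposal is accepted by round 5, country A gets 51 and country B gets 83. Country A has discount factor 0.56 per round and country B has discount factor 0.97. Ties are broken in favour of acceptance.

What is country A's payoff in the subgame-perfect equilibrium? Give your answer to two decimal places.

146.19

Round 5 (country A proposes): country B gets 83 if talks fail, so country A offers 83 and keeps 417.
Round 4 (country B proposes): country A can get 417 next round, worth 0.56 × 417 = 233.52 now. Country B offers 233.52 and keeps 500 − 233.52 = 266.48.
Round 3 (country A proposes): country B can get 266.48 next round, worth 0.97 × 266.48 = 258.4856 now; country A offers that and keeps 241.5144.
Round 2 (country B proposes): country A can get 241.5144 next round, worth 0.56 × 241.5144 = 135.248064 now. Country B offers 135.248064 and keeps 500 − 135.248064 = 364.751936.
Round 1 (country A proposes): country B can get 364.751936 next round, worth 0.97 × 364.751936 = 353.80937792 now; country A offers that and keeps 146.19062208.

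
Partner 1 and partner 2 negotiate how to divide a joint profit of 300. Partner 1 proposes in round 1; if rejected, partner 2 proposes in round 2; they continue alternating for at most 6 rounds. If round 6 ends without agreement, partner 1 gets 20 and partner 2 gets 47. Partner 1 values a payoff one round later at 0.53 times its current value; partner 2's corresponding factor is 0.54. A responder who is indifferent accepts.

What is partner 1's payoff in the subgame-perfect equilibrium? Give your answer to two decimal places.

189.68

By backward induction:
Round 6 (partner 2 proposes): partner 1 gets 20 if talks fail, so partner 2 offers 20 and keeps 280.
Round 5 (partner 1 proposes): partner 2 can get 280 next round, worth 0.54 × 280 = 151.2 now; partner 1 offers that and keeps 148.8.
Round 4 (partner 2 proposes): partner 1 can get 148.8 next round, worth 0.53 × 148.8 = 78.864 now. Partner 2 offers 78.864 and keeps 300 − 78.864 = 221.136.
Round 3 (partner 1 proposes): partner 2 can get 221.136 next round, worth 0.54 × 221.136 = 119.41344 now. Partner 1 offers 119.41344 and keeps 300 − 119.41344 = 180.58656.
Round 2 (partner 2 proposes): partner 1 can get 180.58656 next round, worth 0.53 × 180.58656 = 95.7108768 now; partner 2 offers that and keeps 204.2891232.
Round 1 (partner 1 proposes): partner 2 can get 204.2891232 next round, worth 0.54 × 204.2891232 = 110.316126528 now; partner 1 offers that and keeps 189.683873472.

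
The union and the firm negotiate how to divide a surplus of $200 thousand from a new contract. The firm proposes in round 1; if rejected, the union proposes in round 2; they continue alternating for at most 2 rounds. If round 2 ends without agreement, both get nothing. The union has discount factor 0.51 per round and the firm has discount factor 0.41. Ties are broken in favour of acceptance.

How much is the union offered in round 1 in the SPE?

102

Work backward from the last round.
Round 2 (the union proposes): rejection yields 0 for the firm; the union offers 0 and keeps 200.
Round 1 (the firm proposes): the union can get 200 next round, worth 0.51 × 200 = 102 now, so the firm offers 102, keeping 98.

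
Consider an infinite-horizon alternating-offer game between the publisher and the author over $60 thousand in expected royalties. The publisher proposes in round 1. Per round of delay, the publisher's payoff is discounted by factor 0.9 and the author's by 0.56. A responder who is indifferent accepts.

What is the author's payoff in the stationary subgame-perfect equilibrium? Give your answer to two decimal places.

In a stationary SPE each proposer offers the other exactly their discounted continuation value.
If the publisher keeps x when proposing and the author keeps y when proposing, then x = 60 − 0.56y and y = 60 − 0.9x.
Solving: x = 60(1 − 0.56) / (1 − 0.9·0.56) = 26.4 / 0.496 ≈ 53.2258.
The author gets 60 − 53.2258 ≈ 6.7742.

6.77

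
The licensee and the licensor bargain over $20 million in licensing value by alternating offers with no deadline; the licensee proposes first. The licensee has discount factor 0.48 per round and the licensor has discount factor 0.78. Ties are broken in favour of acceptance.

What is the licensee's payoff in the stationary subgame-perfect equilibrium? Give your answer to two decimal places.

When the licensee proposes, the licensor accepts any offer worth at least 0.78 times what the licensor would get by proposing next round; and vice versa.
This gives x = 20 − 0.78y and y = 20 − 0.48x, where x and y are each side's share when it proposes.
Hence (1 − 0.78·0.48)x = 20(1 − 0.78), i.e. 0.6256·x = 4.4.
x ≈ 7.0332; the licensor's share is 20 − x ≈ 12.9668.

7.03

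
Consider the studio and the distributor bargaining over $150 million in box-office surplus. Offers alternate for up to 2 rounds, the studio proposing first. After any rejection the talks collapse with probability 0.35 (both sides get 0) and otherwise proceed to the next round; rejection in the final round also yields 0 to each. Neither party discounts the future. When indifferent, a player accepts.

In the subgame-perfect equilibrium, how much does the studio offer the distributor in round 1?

Round 2 (the distributor proposes): rejection yields 0 for the studio; the distributor offers 0 and keeps 150.
Round 1 (the studio proposes): rejecting gives the distributor an expected 0.65 × 150 = 97.5, so the studio offers 97.5, keeping 52.5.

97.5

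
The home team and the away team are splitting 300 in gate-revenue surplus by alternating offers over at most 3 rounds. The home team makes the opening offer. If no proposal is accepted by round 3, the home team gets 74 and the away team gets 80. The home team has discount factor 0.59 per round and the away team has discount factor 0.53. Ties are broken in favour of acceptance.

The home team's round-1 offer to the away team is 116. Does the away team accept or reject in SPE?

Round 3 (the home team proposes): the away team gets 80 if talks fail, so the home team offers 80 and keeps 220.
Round 2 (the away team proposes): the home team can get 220 next round, worth 0.59 × 220 = 129.8 now, so the away team offers 129.8, keeping 170.2.
So by rejecting in round 1, the away team gets 170.2 next round, worth 0.53 × 170.2 = 90.206 now.
Offer 116 ≥ 90.206, so the away team accepts.

Accept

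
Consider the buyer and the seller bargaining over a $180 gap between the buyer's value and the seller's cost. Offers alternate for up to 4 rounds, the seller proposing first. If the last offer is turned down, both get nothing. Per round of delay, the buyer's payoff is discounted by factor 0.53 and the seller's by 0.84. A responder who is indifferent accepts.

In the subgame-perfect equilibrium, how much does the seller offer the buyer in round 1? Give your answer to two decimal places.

57.74

Solve by backward induction from round 4.
Round 4 (the buyer proposes): rejection yields 0 for the seller; the buyer offers 0 and keeps 180.
Round 3 (the seller proposes): the buyer can get 180 next round, worth 0.53 × 180 = 95.4 now; the seller offers that and keeps 84.6.
Round 2 (the buyer proposes): the seller can get 84.6 next round, worth 0.84 × 84.6 = 71.064 now. The buyer offers 71.064 and keeps 180 − 71.064 = 108.936.
Round 1 (the seller proposes): the buyer can get 108.936 next round, worth 0.53 × 108.936 = 57.73608 now. The seller offers 57.73608 and keeps 180 − 57.73608 = 122.26392.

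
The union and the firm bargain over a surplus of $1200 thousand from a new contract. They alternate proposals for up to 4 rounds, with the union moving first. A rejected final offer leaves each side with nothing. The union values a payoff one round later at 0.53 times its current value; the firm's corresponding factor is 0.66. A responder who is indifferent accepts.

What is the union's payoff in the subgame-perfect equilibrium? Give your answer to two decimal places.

Round 4 (the firm proposes): rejection yields 0 for the union; the firm offers 0 and keeps 1200.
Round 3 (the union proposes): the firm can get 1200 next round, worth 0.66 × 1200 = 792 now; the union offers that and keeps 408.
Round 2 (the firm proposes): the union can get 408 next round, worth 0.53 × 408 = 216.24 now. The firm offers 216.24 and keeps 1200 − 216.24 = 983.76.
Round 1 (the union proposes): the firm can get 983.76 next round, worth 0.66 × 983.76 = 649.2816 now. The union offers 649.2816 and keeps 1200 − 649.2816 = 550.7184.

550.72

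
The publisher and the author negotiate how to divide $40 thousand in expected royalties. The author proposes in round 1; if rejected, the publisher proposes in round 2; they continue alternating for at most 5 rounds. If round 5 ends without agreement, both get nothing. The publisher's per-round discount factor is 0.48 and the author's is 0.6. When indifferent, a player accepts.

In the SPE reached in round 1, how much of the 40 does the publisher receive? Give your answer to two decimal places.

Round 5 (the author proposes): the publisher will accept anything ≥ 0, so the author offers 0 and keeps 40.
Round 4 (the publisher proposes): the author can get 40 next round, worth 0.6 × 40 = 24 now. The publisher offers 24 and keeps 40 − 24 = 16.
Round 3 (the author proposes): the publisher can get 16 next round, worth 0.48 × 16 = 7.68 now, so the author offers 7.68, keeping 32.32.
Round 2 (the publisher proposes): the author can get 32.32 next round, worth 0.6 × 32.32 = 19.392 now, so the publisher offers 19.392, keeping 20.608.
Round 1 (the author proposes): the publisher can get 20.608 next round, worth 0.48 × 20.608 = 9.89184 now; the author offers that and keeps 30.10816.

9.89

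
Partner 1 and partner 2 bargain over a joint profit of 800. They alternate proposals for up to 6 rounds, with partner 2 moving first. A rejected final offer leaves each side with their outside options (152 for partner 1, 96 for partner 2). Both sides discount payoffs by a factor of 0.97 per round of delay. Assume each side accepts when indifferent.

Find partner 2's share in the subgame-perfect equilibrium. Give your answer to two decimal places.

150.27

Round 6 (partner 1 proposes): partner 2 gets 96 if talks fail, so partner 1 offers 96 and keeps 704.
Round 5 (partner 2 proposes): partner 1 can get 704 next round, worth 0.97 × 704 = 682.88 now. Partner 2 offers 682.88 and keeps 800 − 682.88 = 117.12.
Round 4 (partner 1 proposes): partner 2 can get 117.12 next round, worth 0.97 × 117.12 = 113.6064 now, so partner 1 offers 113.6064, keeping 686.3936.
Round 3 (partner 2 proposes): partner 1 can get 686.3936 next round, worth 0.97 × 686.3936 = 665.801792 now; partner 2 offers that and keeps 134.198208.
Round 2 (partner 1 proposes): partner 2 can get 134.198208 next round, worth 0.97 × 134.198208 = 130.17226176 now, so partner 1 offers 130.17226176, keeping 669.82773824.
Round 1 (partner 2 proposes): partner 1 can get 669.82773824 next round, worth 0.97 × 669.82773824 = 649.7329060928 now. Partner 2 offers 649.7329060928 and keeps 800 − 649.7329060928 = 150.2670939072.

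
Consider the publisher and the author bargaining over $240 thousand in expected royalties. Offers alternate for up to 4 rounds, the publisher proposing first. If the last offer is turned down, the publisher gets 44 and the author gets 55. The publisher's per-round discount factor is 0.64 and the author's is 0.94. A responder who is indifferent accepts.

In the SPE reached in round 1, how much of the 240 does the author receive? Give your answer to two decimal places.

192.05

Round 4 (the author proposes): the publisher gets 44 if talks fail, so the author offers 44 and keeps 196.
Round 3 (the publisher proposes): the author can get 196 next round, worth 0.94 × 196 = 184.24 now. The publisher offers 184.24 and keeps 240 − 184.24 = 55.76.
Round 2 (the author proposes): the publisher can get 55.76 next round, worth 0.64 × 55.76 = 35.6864 now, so the author offers 35.6864, keeping 204.3136.
Round 1 (the publisher proposes): the author can get 204.3136 next round, worth 0.94 × 204.3136 = 192.054784 now. The publisher offers 192.054784 and keeps 240 − 192.054784 = 47.945216.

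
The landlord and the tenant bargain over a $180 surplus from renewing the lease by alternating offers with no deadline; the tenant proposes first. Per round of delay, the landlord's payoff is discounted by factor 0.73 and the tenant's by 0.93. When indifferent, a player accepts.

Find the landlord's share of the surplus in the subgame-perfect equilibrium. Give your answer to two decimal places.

28.65

In a stationary SPE each proposer offers the other exactly their discounted continuation value.
If the tenant keeps x when proposing and the landlord keeps y when proposing, then x = 180 − 0.73y and y = 180 − 0.93x.
Solving: x = 180(1 − 0.73) / (1 − 0.93·0.73) = 48.6 / 0.3211 ≈ 151.3547.
The landlord gets 180 − 151.3547 ≈ 28.6453.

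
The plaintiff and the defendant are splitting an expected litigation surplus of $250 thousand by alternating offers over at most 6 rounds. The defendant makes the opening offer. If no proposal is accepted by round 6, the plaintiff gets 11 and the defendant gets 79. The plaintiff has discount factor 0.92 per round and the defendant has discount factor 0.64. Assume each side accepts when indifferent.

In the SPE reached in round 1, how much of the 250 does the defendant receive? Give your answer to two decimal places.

Round 6 (the plaintiff proposes): the defendant gets 79 if talks fail, so the plaintiff offers 79 and keeps 171.
Round 5 (the defendant proposes): the plaintiff can get 171 next round, worth 0.92 × 171 = 157.32 now. The defendant offers 157.32 and keeps 250 − 157.32 = 92.68.
Round 4 (the plaintiff proposes): the defendant can get 92.68 next round, worth 0.64 × 92.68 = 59.3152 now; the plaintiff offers that and keeps 190.6848.
Round 3 (the defendant proposes): the plaintiff can get 190.6848 next round, worth 0.92 × 190.6848 = 175.430016 now, so the defendant offers 175.430016, keeping 74.569984.
Round 2 (the plaintiff proposes): the defendant can get 74.569984 next round, worth 0.64 × 74.569984 = 47.72478976 now; the plaintiff offers that and keeps 202.27521024.
Round 1 (the defendant proposes): the plaintiff can get 202.27521024 next round, worth 0.92 × 202.27521024 = 186.0931934208 now, so the defendant offers 186.0931934208, keeping 63.9068065792.

63.91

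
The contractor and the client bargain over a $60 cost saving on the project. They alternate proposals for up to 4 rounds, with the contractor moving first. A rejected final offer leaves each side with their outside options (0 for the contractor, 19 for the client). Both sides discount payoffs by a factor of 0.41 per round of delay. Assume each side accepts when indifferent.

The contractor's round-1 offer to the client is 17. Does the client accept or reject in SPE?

Reject

Round 4 (the client proposes): the contractor will accept anything ≥ 0, so the client offers 0 and keeps 60.
Round 3 (the contractor proposes): the client can get 60 next round, worth 0.41 × 60 = 24.6 now; the contractor offers that and keeps 35.4.
Round 2 (the client proposes): the contractor can get 35.4 next round, worth 0.41 × 35.4 = 14.514 now; the client offers that and keeps 45.486.
So by rejecting in round 1, the client gets 45.486 next round, worth 0.41 × 45.486 = 18.64926 now.
Offer 17 < 18.64926, so the client rejects.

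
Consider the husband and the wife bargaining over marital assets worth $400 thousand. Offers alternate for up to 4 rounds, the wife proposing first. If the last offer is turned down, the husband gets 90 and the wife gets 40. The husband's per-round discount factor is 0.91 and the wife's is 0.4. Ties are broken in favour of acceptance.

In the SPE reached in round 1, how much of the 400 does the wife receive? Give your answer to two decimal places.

62.35

Work backward from the last round.
Round 4 (the husband proposes): the wife gets 40 if talks fail, so the husband offers 40 and keeps 360.
Round 3 (the wife proposes): the husband can get 360 next round, worth 0.91 × 360 = 327.6 now; the wife offers that and keeps 72.4.
Round 2 (the husband proposes): the wife can get 72.4 next round, worth 0.4 × 72.4 = 28.96 now; the husband offers that and keeps 371.04.
Round 1 (the wife proposes): the husband can get 371.04 next round, worth 0.91 × 371.04 = 337.6464 now. The wife offers 337.6464 and keeps 400 − 337.6464 = 62.3536.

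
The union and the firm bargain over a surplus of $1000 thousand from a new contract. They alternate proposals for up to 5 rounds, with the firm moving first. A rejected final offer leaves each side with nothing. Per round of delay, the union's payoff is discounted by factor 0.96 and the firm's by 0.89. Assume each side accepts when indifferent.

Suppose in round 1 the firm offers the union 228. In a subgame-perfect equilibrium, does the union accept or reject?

Work out the union's continuation value if the offer is rejected.
Round 5 (the firm proposes): the union will accept anything ≥ 0, so the firm offers 0 and keeps 1000.
Round 4 (the union proposes): the firm can get 1000 next round, worth 0.89 × 1000 = 890 now, so the union offers 890, keeping 110.
Round 3 (the firm proposes): the union can get 110 next round, worth 0.96 × 110 = 105.6 now, so the firm offers 105.6, keeping 894.4.
Round 2 (the union proposes): the firm can get 894.4 next round, worth 0.89 × 894.4 = 796.016 now; the union offers that and keeps 203.984.
So by rejecting in round 1, the union gets 203.984 next round, worth 0.96 × 203.984 = 195.82464 now.
Offer 228 ≥ 195.82464, so the union accepts.

Accept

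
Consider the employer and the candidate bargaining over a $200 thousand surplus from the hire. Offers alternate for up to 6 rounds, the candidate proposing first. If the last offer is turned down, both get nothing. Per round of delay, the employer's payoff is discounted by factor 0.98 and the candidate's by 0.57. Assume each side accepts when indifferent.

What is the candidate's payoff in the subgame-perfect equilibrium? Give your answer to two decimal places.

Round 6 (the employer proposes): the candidate will accept anything ≥ 0, so the employer offers 0 and keeps 200.
Round 5 (the candidate proposes): the employer can get 200 next round, worth 0.98 × 200 = 196 now. The candidate offers 196 and keeps 200 − 196 = 4.
Round 4 (the employer proposes): the candidate can get 4 next round, worth 0.57 × 4 = 2.28 now; the employer offers that and keeps 197.72.
Round 3 (the candidate proposes): the employer can get 197.72 next round, worth 0.98 × 197.72 = 193.7656 now; the candidate offers that and keeps 6.2344.
Round 2 (the employer proposes): the candidate can get 6.2344 next round, worth 0.57 × 6.2344 = 3.553608 now. The employer offers 3.553608 and keeps 200 − 3.553608 = 196.446392.
Round 1 (the candidate proposes): the employer can get 196.446392 next round, worth 0.98 × 196.446392 = 192.51746416 now. The candidate offers 192.51746416 and keeps 200 − 192.51746416 = 7.48253584.

7.48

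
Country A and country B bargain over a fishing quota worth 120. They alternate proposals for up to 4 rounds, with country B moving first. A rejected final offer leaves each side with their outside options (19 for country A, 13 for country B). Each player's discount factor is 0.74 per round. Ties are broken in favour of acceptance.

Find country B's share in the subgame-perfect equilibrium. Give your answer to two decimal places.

Round 4 (country A proposes): country B gets 13 if talks fail, so country A offers 13 and keeps 107.
Round 3 (country B proposes): country A can get 107 next round, worth 0.74 × 107 = 79.18 now, so country B offers 79.18, keeping 40.82.
Round 2 (country A proposes): country B can get 40.82 next round, worth 0.74 × 40.82 = 30.2068 now, so country A offers 30.2068, keeping 89.7932.
Round 1 (country B proposes): country A can get 89.7932 next round, worth 0.74 × 89.7932 = 66.446968 now. Country B offers 66.446968 and keeps 120 − 66.446968 = 53.553032.

53.55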